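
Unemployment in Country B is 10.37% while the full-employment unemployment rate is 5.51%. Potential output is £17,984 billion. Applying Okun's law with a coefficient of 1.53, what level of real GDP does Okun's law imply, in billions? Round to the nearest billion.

Unemployment gap = 10.37 - 5.51 = 4.86 points, so the output gap is -1.53 × 4.86 = -7.4358%.
Actual GDP = 17984 × (1 - 7.4358/100) = 17984 × 0.925642 ≈ 16647 billion.

£16,647 billion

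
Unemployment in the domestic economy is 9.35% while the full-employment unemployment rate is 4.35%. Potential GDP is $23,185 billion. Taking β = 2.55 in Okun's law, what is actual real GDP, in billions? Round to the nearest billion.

Unemployment gap = 9.35 - 4.35 = 5 points, so the output gap is -2.55 × 5 = -12.75%.
Actual GDP = 23185 × (1 - 12.75/100) = 23185 × 0.8725 ≈ 20229 billion.

$20,229 billion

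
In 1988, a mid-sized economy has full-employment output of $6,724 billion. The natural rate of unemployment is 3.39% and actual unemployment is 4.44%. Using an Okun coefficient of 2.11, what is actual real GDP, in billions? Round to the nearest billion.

$6,575 billion

Unemployment gap = 4.44 - 3.39 = 1.05 points, so the output gap is -2.11 × 1.05 = -2.2155%.
Actual GDP = 6724 × (1 - 2.2155/100) = 6724 × 0.977845 ≈ 6575 billion.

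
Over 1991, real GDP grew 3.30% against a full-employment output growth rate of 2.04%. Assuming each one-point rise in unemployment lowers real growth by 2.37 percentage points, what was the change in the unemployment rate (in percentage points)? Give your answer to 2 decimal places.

Growth-rate Okun's law: g_Y = g_Y* - β × Δu, so Δu = (g_Y* - g_Y)/β.
Δu = (2.04 - 3.3)/2.37 = -1.26/2.37 = -0.53 percentage points.

-0.53 percentage points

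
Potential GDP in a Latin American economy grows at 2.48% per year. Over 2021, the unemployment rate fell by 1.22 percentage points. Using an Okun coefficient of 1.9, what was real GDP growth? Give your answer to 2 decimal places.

4.80%

Growth-rate Okun's law: g_Y = g_Y* - β × Δu.
g_Y = 2.48 - 1.9 × (-1.22) = 2.48 + 2.318 = 4.798%, i.e. 4.80% to 2 d.p.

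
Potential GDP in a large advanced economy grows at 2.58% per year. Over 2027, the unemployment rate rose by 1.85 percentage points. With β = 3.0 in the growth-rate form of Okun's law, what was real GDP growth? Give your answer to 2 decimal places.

-2.97%

Growth-rate Okun's law: g_Y = g_Y* - β × Δu.
g_Y = 2.58 - 3.0 × (1.85) = 2.58 - 5.55 = -2.97%, i.e. -2.97% to 2 d.p.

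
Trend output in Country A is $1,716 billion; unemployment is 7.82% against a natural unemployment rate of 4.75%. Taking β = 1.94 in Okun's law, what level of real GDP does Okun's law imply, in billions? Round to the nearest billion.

$1,614 billion

Unemployment gap = 7.82 - 4.75 = 3.07 points, so the output gap is -1.94 × 3.07 = -5.9558%.
Actual GDP = 1716 × (1 - 5.9558/100) = 1716 × 0.940442 ≈ 1614 billion.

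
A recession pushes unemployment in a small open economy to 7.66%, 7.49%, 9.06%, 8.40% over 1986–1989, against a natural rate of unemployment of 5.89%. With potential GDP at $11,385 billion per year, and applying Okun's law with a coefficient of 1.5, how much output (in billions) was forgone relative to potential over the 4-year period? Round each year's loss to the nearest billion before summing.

$1,545 billion

Year 1986: gap = -1.5 × (7.66 - 5.89) = -2.655%, loss ≈ 11385 × 2.655/100 ≈ 302.
Year 1987: gap = -1.5 × (7.49 - 5.89) = -2.4%, loss ≈ 11385 × 2.4/100 ≈ 273.
Year 1988: gap = -1.5 × (9.06 - 5.89) = -4.755%, loss ≈ 11385 × 4.755/100 ≈ 541.
Year 1989: gap = -1.5 × (8.4 - 5.89) = -3.765%, loss ≈ 11385 × 3.765/100 ≈ 429.
Total lost output = 302 + 273 + 541 + 429 = 1545 billion.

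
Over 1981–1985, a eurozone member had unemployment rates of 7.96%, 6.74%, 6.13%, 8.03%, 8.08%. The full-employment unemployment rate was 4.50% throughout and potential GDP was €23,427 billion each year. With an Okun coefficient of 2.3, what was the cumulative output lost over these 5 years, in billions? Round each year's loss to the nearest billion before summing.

Year 1981: gap = -2.3 × (7.96 - 4.5) = -7.958%, loss ≈ 23427 × 7.958/100 ≈ 1864.
Year 1982: gap = -2.3 × (6.74 - 4.5) = -5.152%, loss ≈ 23427 × 5.152/100 ≈ 1207.
Year 1983: gap = -2.3 × (6.13 - 4.5) = -3.749%, loss ≈ 23427 × 3.749/100 ≈ 878.
Year 1984: gap = -2.3 × (8.03 - 4.5) = -8.119%, loss ≈ 23427 × 8.119/100 ≈ 1902.
Year 1985: gap = -2.3 × (8.08 - 4.5) = -8.234%, loss ≈ 23427 × 8.234/100 ≈ 1929.
Total lost output = 1864 + 1207 + 878 + 1902 + 1929 = 7780 billion.

€7,780 billion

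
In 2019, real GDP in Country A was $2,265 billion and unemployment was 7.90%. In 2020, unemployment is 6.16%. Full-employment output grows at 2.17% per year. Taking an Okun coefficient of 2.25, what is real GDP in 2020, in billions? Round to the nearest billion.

Δu = 6.16 - 7.9 = -1.74 points.
Okun's law (growth form): g_Y = g_Y* - β × Δu = 2.17 - 2.25 × (-1.74) = 2.17 + 3.915 = 6.085%.
Real GDP in the next year = 2265 × (1 + 6.085/100) = 2265 × 1.06085 ≈ 2403 billion.

$2,403 billion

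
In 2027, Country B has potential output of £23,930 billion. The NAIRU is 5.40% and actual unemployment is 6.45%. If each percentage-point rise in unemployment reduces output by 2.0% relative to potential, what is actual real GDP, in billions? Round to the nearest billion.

£23,427 billion

Unemployment gap = 6.45 - 5.4 = 1.05 points, so the output gap is -2 × 1.05 = -2.1%.
Actual GDP = 23930 × (1 - 2.1/100) = 23930 × 0.979 ≈ 23427 billion.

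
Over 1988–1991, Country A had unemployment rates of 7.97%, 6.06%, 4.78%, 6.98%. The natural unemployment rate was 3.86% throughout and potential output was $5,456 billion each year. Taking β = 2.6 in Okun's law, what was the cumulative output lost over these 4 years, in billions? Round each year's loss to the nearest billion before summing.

Year 1988: gap = -2.6 × (7.97 - 3.86) = -10.686%, loss ≈ 5456 × 10.686/100 ≈ 583.
Year 1989: gap = -2.6 × (6.06 - 3.86) = -5.72%, loss ≈ 5456 × 5.72/100 ≈ 312.
Year 1990: gap = -2.6 × (4.78 - 3.86) = -2.392%, loss ≈ 5456 × 2.392/100 ≈ 131.
Year 1991: gap = -2.6 × (6.98 - 3.86) = -8.112%, loss ≈ 5456 × 8.112/100 ≈ 443.
Total lost output = 583 + 312 + 131 + 443 = 1469 billion.

$1,469 billion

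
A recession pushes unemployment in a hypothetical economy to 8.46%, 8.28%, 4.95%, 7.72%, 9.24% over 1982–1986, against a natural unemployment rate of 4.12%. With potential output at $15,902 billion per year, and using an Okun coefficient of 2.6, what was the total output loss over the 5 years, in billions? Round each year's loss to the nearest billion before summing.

$7,462 billion

Year 1982: gap = -2.6 × (8.46 - 4.12) = -11.284%, loss ≈ 15902 × 11.284/100 ≈ 1794.
Year 1983: gap = -2.6 × (8.28 - 4.12) = -10.816%, loss ≈ 15902 × 10.816/100 ≈ 1720.
Year 1984: gap = -2.6 × (4.95 - 4.12) = -2.158%, loss ≈ 15902 × 2.158/100 ≈ 343.
Year 1985: gap = -2.6 × (7.72 - 4.12) = -9.36%, loss ≈ 15902 × 9.36/100 ≈ 1488.
Year 1986: gap = -2.6 × (9.24 - 4.12) = -13.312%, loss ≈ 15902 × 13.312/100 ≈ 2117.
Total lost output = 1794 + 1720 + 343 + 1488 + 2117 = 7462 billion.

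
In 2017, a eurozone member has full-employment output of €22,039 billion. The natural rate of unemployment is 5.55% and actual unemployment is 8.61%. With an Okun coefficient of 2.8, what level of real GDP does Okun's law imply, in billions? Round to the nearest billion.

Unemployment gap = 8.61 - 5.55 = 3.06 points, so the output gap is -2.8 × 3.06 = -8.568%.
Actual GDP = 22039 × (1 - 8.568/100) = 22039 × 0.91432 ≈ 20151 billion.

€20,151 billion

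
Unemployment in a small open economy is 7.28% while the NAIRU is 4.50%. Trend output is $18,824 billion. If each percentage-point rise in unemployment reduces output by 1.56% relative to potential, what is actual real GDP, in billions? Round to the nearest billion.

$18,008 billion

Unemployment gap = 7.28 - 4.5 = 2.78 points, so the output gap is -1.56 × 2.78 = -4.3368%.
Actual GDP = 18824 × (1 - 4.3368/100) = 18824 × 0.956632 ≈ 18008 billion.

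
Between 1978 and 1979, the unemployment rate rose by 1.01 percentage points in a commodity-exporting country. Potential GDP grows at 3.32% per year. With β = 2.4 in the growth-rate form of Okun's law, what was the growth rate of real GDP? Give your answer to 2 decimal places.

0.90%

Growth-rate Okun's law: g_Y = g_Y* - β × Δu.
g_Y = 3.32 - 2.4 × (1.01) = 3.32 - 2.424 = 0.896%, i.e. 0.90% to 2 d.p.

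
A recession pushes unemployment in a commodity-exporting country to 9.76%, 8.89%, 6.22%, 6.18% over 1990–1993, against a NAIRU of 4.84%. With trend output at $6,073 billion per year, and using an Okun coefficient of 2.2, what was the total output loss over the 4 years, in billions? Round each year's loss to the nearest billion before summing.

Year 1990: gap = -2.2 × (9.76 - 4.84) = -10.824%, loss ≈ 6073 × 10.824/100 ≈ 657.
Year 1991: gap = -2.2 × (8.89 - 4.84) = -8.91%, loss ≈ 6073 × 8.91/100 ≈ 541.
Year 1992: gap = -2.2 × (6.22 - 4.84) = -3.036%, loss ≈ 6073 × 3.036/100 ≈ 184.
Year 1993: gap = -2.2 × (6.18 - 4.84) = -2.948%, loss ≈ 6073 × 2.948/100 ≈ 179.
Total lost output = 657 + 541 + 184 + 179 = 1561 billion.

$1,561 billion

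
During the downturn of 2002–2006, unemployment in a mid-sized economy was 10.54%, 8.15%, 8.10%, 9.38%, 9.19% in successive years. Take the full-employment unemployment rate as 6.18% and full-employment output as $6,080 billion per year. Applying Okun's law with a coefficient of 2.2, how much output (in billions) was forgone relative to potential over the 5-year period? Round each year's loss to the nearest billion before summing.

$1,935 billion

Year 2002: gap = -2.2 × (10.54 - 6.18) = -9.592%, loss ≈ 6080 × 9.592/100 ≈ 583.
Year 2003: gap = -2.2 × (8.15 - 6.18) = -4.334%, loss ≈ 6080 × 4.334/100 ≈ 264.
Year 2004: gap = -2.2 × (8.1 - 6.18) = -4.224%, loss ≈ 6080 × 4.224/100 ≈ 257.
Year 2005: gap = -2.2 × (9.38 - 6.18) = -7.04%, loss ≈ 6080 × 7.04/100 ≈ 428.
Year 2006: gap = -2.2 × (9.19 - 6.18) = -6.622%, loss ≈ 6080 × 6.622/100 ≈ 403.
Total lost output = 583 + 264 + 257 + 428 + 403 = 1935 billion.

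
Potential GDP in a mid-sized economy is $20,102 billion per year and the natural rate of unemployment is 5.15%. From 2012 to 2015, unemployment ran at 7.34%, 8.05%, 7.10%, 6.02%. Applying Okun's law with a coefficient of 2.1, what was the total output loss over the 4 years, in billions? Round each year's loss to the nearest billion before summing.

$3,338 billion

Year 2012: gap = -2.1 × (7.34 - 5.15) = -4.599%, loss ≈ 20102 × 4.599/100 ≈ 924.
Year 2013: gap = -2.1 × (8.05 - 5.15) = -6.09%, loss ≈ 20102 × 6.09/100 ≈ 1224.
Year 2014: gap = -2.1 × (7.1 - 5.15) = -4.095%, loss ≈ 20102 × 4.095/100 ≈ 823.
Year 2015: gap = -2.1 × (6.02 - 5.15) = -1.827%, loss ≈ 20102 × 1.827/100 ≈ 367.
Total lost output = 924 + 1224 + 823 + 367 = 3338 billion.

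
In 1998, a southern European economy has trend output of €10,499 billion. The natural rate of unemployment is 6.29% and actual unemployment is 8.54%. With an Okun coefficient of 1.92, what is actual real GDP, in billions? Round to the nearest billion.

€10,045 billion

Unemployment gap = 8.54 - 6.29 = 2.25 points, so the output gap is -1.92 × 2.25 = -4.32%.
Actual GDP = 10499 × (1 - 4.32/100) = 10499 × 0.9568 ≈ 10045 billion.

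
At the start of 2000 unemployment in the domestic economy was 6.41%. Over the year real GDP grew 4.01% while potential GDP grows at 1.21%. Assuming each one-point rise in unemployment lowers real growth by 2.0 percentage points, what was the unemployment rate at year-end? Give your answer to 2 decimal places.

Growth-rate Okun's law: g_Y = g_Y* - β × Δu, so Δu = (g_Y* - g_Y)/β.
Δu = (1.21 - 4.01)/2.0 = -2.8/2.0 = -1.40 percentage points.
Year-end unemployment = 6.41 - 1.4 = 5.01%.

5.01%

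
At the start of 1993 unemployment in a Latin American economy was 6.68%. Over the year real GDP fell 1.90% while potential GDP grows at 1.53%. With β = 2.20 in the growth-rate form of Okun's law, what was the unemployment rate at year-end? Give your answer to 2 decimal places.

8.24%

Growth-rate Okun's law: g_Y = g_Y* - β × Δu, so Δu = (g_Y* - g_Y)/β.
Δu = (1.53 + 1.9)/2.20 = 3.43/2.20 = 1.56 percentage points.
Year-end unemployment = 6.68 + 1.56 = 8.24%.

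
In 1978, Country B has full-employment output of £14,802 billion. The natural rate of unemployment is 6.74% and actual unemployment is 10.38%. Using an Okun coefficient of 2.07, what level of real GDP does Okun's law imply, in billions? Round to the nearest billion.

Unemployment gap = 10.38 - 6.74 = 3.64 points, so the output gap is -2.07 × 3.64 = -7.5348%.
Actual GDP = 14802 × (1 - 7.5348/100) = 14802 × 0.924652 ≈ 13687 billion.

£13,687 billion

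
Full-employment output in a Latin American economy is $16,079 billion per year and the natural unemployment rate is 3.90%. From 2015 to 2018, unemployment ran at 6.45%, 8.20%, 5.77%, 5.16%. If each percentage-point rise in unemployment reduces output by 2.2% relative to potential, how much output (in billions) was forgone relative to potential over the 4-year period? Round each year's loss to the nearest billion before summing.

Year 2015: gap = -2.2 × (6.45 - 3.9) = -5.61%, loss ≈ 16079 × 5.61/100 ≈ 902.
Year 2016: gap = -2.2 × (8.2 - 3.9) = -9.46%, loss ≈ 16079 × 9.46/100 ≈ 1521.
Year 2017: gap = -2.2 × (5.77 - 3.9) = -4.114%, loss ≈ 16079 × 4.114/100 ≈ 661.
Year 2018: gap = -2.2 × (5.16 - 3.9) = -2.772%, loss ≈ 16079 × 2.772/100 ≈ 446.
Total lost output = 902 + 1521 + 661 + 446 = 3530 billion.

$3,530 billion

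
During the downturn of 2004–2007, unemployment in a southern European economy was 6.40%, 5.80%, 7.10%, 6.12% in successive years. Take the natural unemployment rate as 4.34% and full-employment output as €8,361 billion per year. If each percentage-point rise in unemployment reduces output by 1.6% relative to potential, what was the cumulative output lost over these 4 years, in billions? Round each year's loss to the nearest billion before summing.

Year 2004: gap = -1.6 × (6.4 - 4.34) = -3.296%, loss ≈ 8361 × 3.296/100 ≈ 276.
Year 2005: gap = -1.6 × (5.8 - 4.34) = -2.336%, loss ≈ 8361 × 2.336/100 ≈ 195.
Year 2006: gap = -1.6 × (7.1 - 4.34) = -4.416%, loss ≈ 8361 × 4.416/100 ≈ 369.
Year 2007: gap = -1.6 × (6.12 - 4.34) = -2.848%, loss ≈ 8361 × 2.848/100 ≈ 238.
Total lost output = 276 + 195 + 369 + 238 = 1078 billion.

€1,078 billion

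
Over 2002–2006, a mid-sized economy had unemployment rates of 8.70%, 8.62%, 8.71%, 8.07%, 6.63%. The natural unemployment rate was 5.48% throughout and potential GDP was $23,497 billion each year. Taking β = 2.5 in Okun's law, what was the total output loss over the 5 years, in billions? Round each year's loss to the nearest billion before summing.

$7,831 billion

Year 2002: gap = -2.5 × (8.7 - 5.48) = -8.05%, loss ≈ 23497 × 8.05/100 ≈ 1892.
Year 2003: gap = -2.5 × (8.62 - 5.48) = -7.85%, loss ≈ 23497 × 7.85/100 ≈ 1845.
Year 2004: gap = -2.5 × (8.71 - 5.48) = -8.075%, loss ≈ 23497 × 8.075/100 ≈ 1897.
Year 2005: gap = -2.5 × (8.07 - 5.48) = -6.475%, loss ≈ 23497 × 6.475/100 ≈ 1521.
Year 2006: gap = -2.5 × (6.63 - 5.48) = -2.875%, loss ≈ 23497 × 2.875/100 ≈ 676.
Total lost output = 1892 + 1845 + 1897 + 1521 + 676 = 7831 billion.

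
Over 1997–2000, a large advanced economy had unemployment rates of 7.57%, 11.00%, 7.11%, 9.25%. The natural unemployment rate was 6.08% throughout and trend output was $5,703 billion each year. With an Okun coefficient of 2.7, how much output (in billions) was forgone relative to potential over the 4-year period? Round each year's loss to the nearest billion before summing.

$1,634 billion

Year 1997: gap = -2.7 × (7.57 - 6.08) = -4.023%, loss ≈ 5703 × 4.023/100 ≈ 229.
Year 1998: gap = -2.7 × (11 - 6.08) = -13.284%, loss ≈ 5703 × 13.284/100 ≈ 758.
Year 1999: gap = -2.7 × (7.11 - 6.08) = -2.781%, loss ≈ 5703 × 2.781/100 ≈ 159.
Year 2000: gap = -2.7 × (9.25 - 6.08) = -8.559%, loss ≈ 5703 × 8.559/100 ≈ 488.
Total lost output = 229 + 758 + 159 + 488 = 1634 billion.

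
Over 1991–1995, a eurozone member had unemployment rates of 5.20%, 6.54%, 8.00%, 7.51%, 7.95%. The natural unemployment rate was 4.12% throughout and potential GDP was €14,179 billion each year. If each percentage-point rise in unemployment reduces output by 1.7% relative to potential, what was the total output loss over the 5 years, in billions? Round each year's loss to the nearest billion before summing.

€3,518 billion

Year 1991: gap = -1.7 × (5.2 - 4.12) = -1.836%, loss ≈ 14179 × 1.836/100 ≈ 260.
Year 1992: gap = -1.7 × (6.54 - 4.12) = -4.114%, loss ≈ 14179 × 4.114/100 ≈ 583.
Year 1993: gap = -1.7 × (8 - 4.12) = -6.596%, loss ≈ 14179 × 6.596/100 ≈ 935.
Year 1994: gap = -1.7 × (7.51 - 4.12) = -5.763%, loss ≈ 14179 × 5.763/100 ≈ 817.
Year 1995: gap = -1.7 × (7.95 - 4.12) = -6.511%, loss ≈ 14179 × 6.511/100 ≈ 923.
Total lost output = 260 + 583 + 935 + 817 + 923 = 3518 billion.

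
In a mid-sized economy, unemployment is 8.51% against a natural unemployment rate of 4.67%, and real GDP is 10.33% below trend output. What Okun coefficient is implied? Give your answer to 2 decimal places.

Okun's law: output gap = -β × (u - u*).
-10.33 = -β × (8.51 - 4.67) = -β × 3.84, so β = 10.33/3.84 = 2.69.

β ≈ 2.69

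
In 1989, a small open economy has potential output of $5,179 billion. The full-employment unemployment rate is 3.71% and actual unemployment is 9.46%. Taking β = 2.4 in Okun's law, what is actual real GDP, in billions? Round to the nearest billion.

Unemployment gap = 9.46 - 3.71 = 5.75 points, so the output gap is -2.4 × 5.75 = -13.8%.
Actual GDP = 5179 × (1 - 13.8/100) = 5179 × 0.862 ≈ 4464 billion.

$4,464 billion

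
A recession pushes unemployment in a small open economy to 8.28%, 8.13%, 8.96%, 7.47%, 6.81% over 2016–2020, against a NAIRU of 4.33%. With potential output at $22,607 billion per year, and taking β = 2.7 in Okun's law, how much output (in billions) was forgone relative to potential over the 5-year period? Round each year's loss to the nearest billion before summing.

Year 2016: gap = -2.7 × (8.28 - 4.33) = -10.665%, loss ≈ 22607 × 10.665/100 ≈ 2411.
Year 2017: gap = -2.7 × (8.13 - 4.33) = -10.26%, loss ≈ 22607 × 10.26/100 ≈ 2319.
Year 2018: gap = -2.7 × (8.96 - 4.33) = -12.501%, loss ≈ 22607 × 12.501/100 ≈ 2826.
Year 2019: gap = -2.7 × (7.47 - 4.33) = -8.478%, loss ≈ 22607 × 8.478/100 ≈ 1917.
Year 2020: gap = -2.7 × (6.81 - 4.33) = -6.696%, loss ≈ 22607 × 6.696/100 ≈ 1514.
Total lost output = 2411 + 2319 + 2826 + 1917 + 1514 = 10987 billion.

$10,987 billion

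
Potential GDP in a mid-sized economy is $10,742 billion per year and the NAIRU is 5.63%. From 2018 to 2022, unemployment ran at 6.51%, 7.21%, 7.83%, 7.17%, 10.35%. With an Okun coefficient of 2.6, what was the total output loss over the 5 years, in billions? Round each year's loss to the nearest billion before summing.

$3,049 billion

Year 2018: gap = -2.6 × (6.51 - 5.63) = -2.288%, loss ≈ 10742 × 2.288/100 ≈ 246.
Year 2019: gap = -2.6 × (7.21 - 5.63) = -4.108%, loss ≈ 10742 × 4.108/100 ≈ 441.
Year 2020: gap = -2.6 × (7.83 - 5.63) = -5.72%, loss ≈ 10742 × 5.72/100 ≈ 614.
Year 2021: gap = -2.6 × (7.17 - 5.63) = -4.004%, loss ≈ 10742 × 4.004/100 ≈ 430.
Year 2022: gap = -2.6 × (10.35 - 5.63) = -12.272%, loss ≈ 10742 × 12.272/100 ≈ 1318.
Total lost output = 246 + 441 + 614 + 430 + 1318 = 3049 billion.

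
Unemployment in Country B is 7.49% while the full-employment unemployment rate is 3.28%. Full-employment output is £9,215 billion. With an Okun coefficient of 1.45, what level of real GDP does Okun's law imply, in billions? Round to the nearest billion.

£8,652 billion

Unemployment gap = 7.49 - 3.28 = 4.21 points, so the output gap is -1.45 × 4.21 = -6.1045%.
Actual GDP = 9215 × (1 - 6.1045/100) = 9215 × 0.938955 ≈ 8652 billion.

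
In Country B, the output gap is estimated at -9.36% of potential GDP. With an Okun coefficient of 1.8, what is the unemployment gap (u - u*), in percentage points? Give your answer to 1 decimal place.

5.2 percentage points

Okun's law: output gap = -β × (u - u*), so u - u* = -(output gap)/β.
u - u* = -(-9.36)/1.8 = 5.2 percentage points.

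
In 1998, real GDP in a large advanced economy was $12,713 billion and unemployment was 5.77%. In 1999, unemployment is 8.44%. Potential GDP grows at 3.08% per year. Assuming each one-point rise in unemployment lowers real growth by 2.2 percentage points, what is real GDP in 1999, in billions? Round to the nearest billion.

Δu = 8.44 - 5.77 = 2.67 points.
Okun's law (growth form): g_Y = g_Y* - β × Δu = 3.08 - 2.2 × (2.67) = 3.08 - 5.874 = -2.794%.
Real GDP in the next year = 12713 × (1 - 2.794/100) = 12713 × 0.97206 ≈ 12358 billion.

$12,358 billion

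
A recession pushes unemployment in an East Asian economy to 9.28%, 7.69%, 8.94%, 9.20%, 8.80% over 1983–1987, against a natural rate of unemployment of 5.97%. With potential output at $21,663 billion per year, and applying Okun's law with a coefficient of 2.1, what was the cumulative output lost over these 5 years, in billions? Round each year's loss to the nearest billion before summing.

$6,395 billion

Year 1983: gap = -2.1 × (9.28 - 5.97) = -6.951%, loss ≈ 21663 × 6.951/100 ≈ 1506.
Year 1984: gap = -2.1 × (7.69 - 5.97) = -3.612%, loss ≈ 21663 × 3.612/100 ≈ 782.
Year 1985: gap = -2.1 × (8.94 - 5.97) = -6.237%, loss ≈ 21663 × 6.237/100 ≈ 1351.
Year 1986: gap = -2.1 × (9.2 - 5.97) = -6.783%, loss ≈ 21663 × 6.783/100 ≈ 1469.
Year 1987: gap = -2.1 × (8.8 - 5.97) = -5.943%, loss ≈ 21663 × 5.943/100 ≈ 1287.
Total lost output = 1506 + 782 + 1351 + 1469 + 1287 = 6395 billion.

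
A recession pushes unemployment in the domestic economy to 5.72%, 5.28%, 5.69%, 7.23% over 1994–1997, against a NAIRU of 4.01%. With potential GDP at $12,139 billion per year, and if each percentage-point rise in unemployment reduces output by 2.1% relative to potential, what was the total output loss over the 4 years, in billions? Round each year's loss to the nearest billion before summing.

$2,009 billion

Year 1994: gap = -2.1 × (5.72 - 4.01) = -3.591%, loss ≈ 12139 × 3.591/100 ≈ 436.
Year 1995: gap = -2.1 × (5.28 - 4.01) = -2.667%, loss ≈ 12139 × 2.667/100 ≈ 324.
Year 1996: gap = -2.1 × (5.69 - 4.01) = -3.528%, loss ≈ 12139 × 3.528/100 ≈ 428.
Year 1997: gap = -2.1 × (7.23 - 4.01) = -6.762%, loss ≈ 12139 × 6.762/100 ≈ 821.
Total lost output = 436 + 324 + 428 + 821 = 2009 billion.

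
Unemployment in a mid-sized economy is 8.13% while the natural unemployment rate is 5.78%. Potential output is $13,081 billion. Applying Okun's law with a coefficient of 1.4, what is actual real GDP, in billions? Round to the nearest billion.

Unemployment gap = 8.13 - 5.78 = 2.35 points, so the output gap is -1.4 × 2.35 = -3.29%.
Actual GDP = 13081 × (1 - 3.29/100) = 13081 × 0.9671 ≈ 12651 billion.

$12,651 billion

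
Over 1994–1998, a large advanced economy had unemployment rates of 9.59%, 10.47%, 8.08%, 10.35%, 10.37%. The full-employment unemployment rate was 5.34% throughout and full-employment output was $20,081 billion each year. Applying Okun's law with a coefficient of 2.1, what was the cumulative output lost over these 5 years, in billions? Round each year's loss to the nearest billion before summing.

Year 1994: gap = -2.1 × (9.59 - 5.34) = -8.925%, loss ≈ 20081 × 8.925/100 ≈ 1792.
Year 1995: gap = -2.1 × (10.47 - 5.34) = -10.773%, loss ≈ 20081 × 10.773/100 ≈ 2163.
Year 1996: gap = -2.1 × (8.08 - 5.34) = -5.754%, loss ≈ 20081 × 5.754/100 ≈ 1155.
Year 1997: gap = -2.1 × (10.35 - 5.34) = -10.521%, loss ≈ 20081 × 10.521/100 ≈ 2113.
Year 1998: gap = -2.1 × (10.37 - 5.34) = -10.563%, loss ≈ 20081 × 10.563/100 ≈ 2121.
Total lost output = 1792 + 2163 + 1155 + 2113 + 2121 = 9344 billion.

$9,344 billion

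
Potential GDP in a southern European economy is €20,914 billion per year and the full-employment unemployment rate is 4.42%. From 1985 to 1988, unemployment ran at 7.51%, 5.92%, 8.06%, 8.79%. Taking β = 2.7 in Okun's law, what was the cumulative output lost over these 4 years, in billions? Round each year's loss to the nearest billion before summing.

€7,115 billion

Year 1985: gap = -2.7 × (7.51 - 4.42) = -8.343%, loss ≈ 20914 × 8.343/100 ≈ 1745.
Year 1986: gap = -2.7 × (5.92 - 4.42) = -4.05%, loss ≈ 20914 × 4.05/100 ≈ 847.
Year 1987: gap = -2.7 × (8.06 - 4.42) = -9.828%, loss ≈ 20914 × 9.828/100 ≈ 2055.
Year 1988: gap = -2.7 × (8.79 - 4.42) = -11.799%, loss ≈ 20914 × 11.799/100 ≈ 2468.
Total lost output = 1745 + 847 + 2055 + 2468 = 7115 billion.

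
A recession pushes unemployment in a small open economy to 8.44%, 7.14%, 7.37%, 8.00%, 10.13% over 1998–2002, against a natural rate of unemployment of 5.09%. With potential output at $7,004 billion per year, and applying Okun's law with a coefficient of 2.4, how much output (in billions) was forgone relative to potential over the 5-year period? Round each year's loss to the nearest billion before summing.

Year 1998: gap = -2.4 × (8.44 - 5.09) = -8.04%, loss ≈ 7004 × 8.04/100 ≈ 563.
Year 1999: gap = -2.4 × (7.14 - 5.09) = -4.92%, loss ≈ 7004 × 4.92/100 ≈ 345.
Year 2000: gap = -2.4 × (7.37 - 5.09) = -5.472%, loss ≈ 7004 × 5.472/100 ≈ 383.
Year 2001: gap = -2.4 × (8 - 5.09) = -6.984%, loss ≈ 7004 × 6.984/100 ≈ 489.
Year 2002: gap = -2.4 × (10.13 - 5.09) = -12.096%, loss ≈ 7004 × 12.096/100 ≈ 847.
Total lost output = 563 + 345 + 383 + 489 + 847 = 2627 billion.

$2,627 billion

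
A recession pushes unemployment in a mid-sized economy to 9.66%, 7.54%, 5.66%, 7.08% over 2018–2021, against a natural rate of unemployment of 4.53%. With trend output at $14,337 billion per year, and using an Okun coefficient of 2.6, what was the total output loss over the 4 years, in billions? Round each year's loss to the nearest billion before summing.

Year 2018: gap = -2.6 × (9.66 - 4.53) = -13.338%, loss ≈ 14337 × 13.338/100 ≈ 1912.
Year 2019: gap = -2.6 × (7.54 - 4.53) = -7.826%, loss ≈ 14337 × 7.826/100 ≈ 1122.
Year 2020: gap = -2.6 × (5.66 - 4.53) = -2.938%, loss ≈ 14337 × 2.938/100 ≈ 421.
Year 2021: gap = -2.6 × (7.08 - 4.53) = -6.63%, loss ≈ 14337 × 6.63/100 ≈ 951.
Total lost output = 1912 + 1122 + 421 + 951 = 4406 billion.

$4,406 billion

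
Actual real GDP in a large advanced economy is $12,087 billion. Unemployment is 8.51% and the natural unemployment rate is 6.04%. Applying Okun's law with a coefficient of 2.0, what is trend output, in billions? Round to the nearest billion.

Unemployment gap = 8.51 - 6.04 = 2.47 points, so output gap = -2 × 2.47 = -4.94%.
Since Y = Y* × (1 + gap/100), Y* = 12087/0.9506 ≈ 12715 billion.

$12,715 billion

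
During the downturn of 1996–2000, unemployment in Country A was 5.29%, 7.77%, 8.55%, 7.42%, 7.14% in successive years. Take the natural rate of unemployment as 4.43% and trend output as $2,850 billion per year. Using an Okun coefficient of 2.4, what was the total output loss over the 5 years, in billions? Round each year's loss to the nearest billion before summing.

Year 1996: gap = -2.4 × (5.29 - 4.43) = -2.064%, loss ≈ 2850 × 2.064/100 ≈ 59.
Year 1997: gap = -2.4 × (7.77 - 4.43) = -8.016%, loss ≈ 2850 × 8.016/100 ≈ 228.
Year 1998: gap = -2.4 × (8.55 - 4.43) = -9.888%, loss ≈ 2850 × 9.888/100 ≈ 282.
Year 1999: gap = -2.4 × (7.42 - 4.43) = -7.176%, loss ≈ 2850 × 7.176/100 ≈ 205.
Year 2000: gap = -2.4 × (7.14 - 4.43) = -6.504%, loss ≈ 2850 × 6.504/100 ≈ 185.
Total lost output = 59 + 228 + 282 + 205 + 185 = 959 billion.

$959 billion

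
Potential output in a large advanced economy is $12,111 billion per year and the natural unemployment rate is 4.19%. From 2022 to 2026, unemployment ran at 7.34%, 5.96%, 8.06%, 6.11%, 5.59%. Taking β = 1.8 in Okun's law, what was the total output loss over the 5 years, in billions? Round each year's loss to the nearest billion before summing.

$2,641 billion

Year 2022: gap = -1.8 × (7.34 - 4.19) = -5.67%, loss ≈ 12111 × 5.67/100 ≈ 687.
Year 2023: gap = -1.8 × (5.96 - 4.19) = -3.186%, loss ≈ 12111 × 3.186/100 ≈ 386.
Year 2024: gap = -1.8 × (8.06 - 4.19) = -6.966%, loss ≈ 12111 × 6.966/100 ≈ 844.
Year 2025: gap = -1.8 × (6.11 - 4.19) = -3.456%, loss ≈ 12111 × 3.456/100 ≈ 419.
Year 2026: gap = -1.8 × (5.59 - 4.19) = -2.52%, loss ≈ 12111 × 2.52/100 ≈ 305.
Total lost output = 687 + 386 + 844 + 419 + 305 = 2641 billion.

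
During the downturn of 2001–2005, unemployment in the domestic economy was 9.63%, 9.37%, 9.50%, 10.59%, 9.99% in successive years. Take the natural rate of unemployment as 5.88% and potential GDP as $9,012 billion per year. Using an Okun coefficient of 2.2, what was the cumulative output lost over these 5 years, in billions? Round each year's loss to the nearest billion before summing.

$3,902 billion

Year 2001: gap = -2.2 × (9.63 - 5.88) = -8.25%, loss ≈ 9012 × 8.25/100 ≈ 743.
Year 2002: gap = -2.2 × (9.37 - 5.88) = -7.678%, loss ≈ 9012 × 7.678/100 ≈ 692.
Year 2003: gap = -2.2 × (9.5 - 5.88) = -7.964%, loss ≈ 9012 × 7.964/100 ≈ 718.
Year 2004: gap = -2.2 × (10.59 - 5.88) = -10.362%, loss ≈ 9012 × 10.362/100 ≈ 934.
Year 2005: gap = -2.2 × (9.99 - 5.88) = -9.042%, loss ≈ 9012 × 9.042/100 ≈ 815.
Total lost output = 743 + 692 + 718 + 934 + 815 = 3902 billion.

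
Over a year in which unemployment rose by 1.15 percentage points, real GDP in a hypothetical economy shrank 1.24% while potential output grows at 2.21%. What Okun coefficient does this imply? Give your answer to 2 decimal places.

Growth form: g_Y = g_Y* - β × Δu, so β = (g_Y* - g_Y)/Δu.
β = (2.21 + 1.24)/1.15 = 3.45/1.15 = 3.00.

β ≈ 3.00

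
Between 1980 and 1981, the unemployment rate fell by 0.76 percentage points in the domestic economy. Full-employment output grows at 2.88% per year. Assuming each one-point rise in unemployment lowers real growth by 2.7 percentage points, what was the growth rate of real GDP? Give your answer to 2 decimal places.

Growth-rate Okun's law: g_Y = g_Y* - β × Δu.
g_Y = 2.88 - 2.7 × (-0.76) = 2.88 + 2.052 = 4.932%, i.e. 4.93% to 2 d.p.

4.93%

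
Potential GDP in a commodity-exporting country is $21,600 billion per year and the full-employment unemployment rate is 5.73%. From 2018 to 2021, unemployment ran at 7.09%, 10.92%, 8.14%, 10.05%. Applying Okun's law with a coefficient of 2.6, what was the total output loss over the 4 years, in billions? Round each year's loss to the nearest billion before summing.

Year 2018: gap = -2.6 × (7.09 - 5.73) = -3.536%, loss ≈ 21600 × 3.536/100 ≈ 764.
Year 2019: gap = -2.6 × (10.92 - 5.73) = -13.494%, loss ≈ 21600 × 13.494/100 ≈ 2915.
Year 2020: gap = -2.6 × (8.14 - 5.73) = -6.266%, loss ≈ 21600 × 6.266/100 ≈ 1353.
Year 2021: gap = -2.6 × (10.05 - 5.73) = -11.232%, loss ≈ 21600 × 11.232/100 ≈ 2426.
Total lost output = 764 + 2915 + 1353 + 2426 = 7458 billion.

$7,458 billion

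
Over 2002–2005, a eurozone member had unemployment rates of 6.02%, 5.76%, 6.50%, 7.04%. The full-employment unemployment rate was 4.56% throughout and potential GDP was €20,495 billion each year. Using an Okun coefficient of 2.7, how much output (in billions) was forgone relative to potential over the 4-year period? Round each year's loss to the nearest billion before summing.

Year 2002: gap = -2.7 × (6.02 - 4.56) = -3.942%, loss ≈ 20495 × 3.942/100 ≈ 808.
Year 2003: gap = -2.7 × (5.76 - 4.56) = -3.24%, loss ≈ 20495 × 3.24/100 ≈ 664.
Year 2004: gap = -2.7 × (6.5 - 4.56) = -5.238%, loss ≈ 20495 × 5.238/100 ≈ 1074.
Year 2005: gap = -2.7 × (7.04 - 4.56) = -6.696%, loss ≈ 20495 × 6.696/100 ≈ 1372.
Total lost output = 808 + 664 + 1074 + 1372 = 3918 billion.

€3,918 billion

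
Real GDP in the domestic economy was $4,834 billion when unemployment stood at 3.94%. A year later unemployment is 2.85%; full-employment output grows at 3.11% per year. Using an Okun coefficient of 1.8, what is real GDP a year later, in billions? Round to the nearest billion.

Δu = 2.85 - 3.94 = -1.09 points.
Okun's law (growth form): g_Y = g_Y* - β × Δu = 3.11 - 1.8 × (-1.09) = 3.11 + 1.962 = 5.072%.
Real GDP in the next year = 4834 × (1 + 5.072/100) = 4834 × 1.05072 ≈ 5079 billion.

$5,079 billion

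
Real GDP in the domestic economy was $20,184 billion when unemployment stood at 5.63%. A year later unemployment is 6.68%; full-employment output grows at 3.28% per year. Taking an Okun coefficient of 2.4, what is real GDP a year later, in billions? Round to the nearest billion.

$20,337 billion

Δu = 6.68 - 5.63 = 1.05 points.
Okun's law (growth form): g_Y = g_Y* - β × Δu = 3.28 - 2.4 × (1.05) = 3.28 - 2.52 = 0.76%.
Real GDP in the next year = 20184 × (1 + 0.76/100) = 20184 × 1.0076 ≈ 20337 billion.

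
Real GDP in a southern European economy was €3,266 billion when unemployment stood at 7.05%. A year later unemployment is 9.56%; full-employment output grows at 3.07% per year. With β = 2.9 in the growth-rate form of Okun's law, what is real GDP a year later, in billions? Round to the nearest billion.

Δu = 9.56 - 7.05 = 2.51 points.
Okun's law (growth form): g_Y = g_Y* - β × Δu = 3.07 - 2.9 × (2.51) = 3.07 - 7.279 = -4.209%.
Real GDP in the next year = 3266 × (1 - 4.209/100) = 3266 × 0.95791 ≈ 3129 billion.

€3,129 billion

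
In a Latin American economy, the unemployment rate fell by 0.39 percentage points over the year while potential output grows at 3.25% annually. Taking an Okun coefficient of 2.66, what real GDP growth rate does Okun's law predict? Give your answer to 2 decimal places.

Growth-rate Okun's law: g_Y = g_Y* - β × Δu.
g_Y = 3.25 - 2.66 × (-0.39) = 3.25 + 1.0374 = 4.2874%, i.e. 4.29% to 2 d.p.

4.29%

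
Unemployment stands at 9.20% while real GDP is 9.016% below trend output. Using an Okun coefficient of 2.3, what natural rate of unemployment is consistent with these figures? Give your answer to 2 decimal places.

From Okun's law, u - u* = -(output gap)/β = -(-9.016)/2.3 = 3.92 points.
So u* = 9.2 - 3.92 = 5.28%.

5.28%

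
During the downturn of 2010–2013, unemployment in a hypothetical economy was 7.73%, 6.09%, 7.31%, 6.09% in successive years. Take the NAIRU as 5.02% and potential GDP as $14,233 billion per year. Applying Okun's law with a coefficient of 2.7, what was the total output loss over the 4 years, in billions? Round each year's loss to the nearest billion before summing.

Year 2010: gap = -2.7 × (7.73 - 5.02) = -7.317%, loss ≈ 14233 × 7.317/100 ≈ 1041.
Year 2011: gap = -2.7 × (6.09 - 5.02) = -2.889%, loss ≈ 14233 × 2.889/100 ≈ 411.
Year 2012: gap = -2.7 × (7.31 - 5.02) = -6.183%, loss ≈ 14233 × 6.183/100 ≈ 880.
Year 2013: gap = -2.7 × (6.09 - 5.02) = -2.889%, loss ≈ 14233 × 2.889/100 ≈ 411.
Total lost output = 1041 + 411 + 880 + 411 = 2743 billion.

$2,743 billion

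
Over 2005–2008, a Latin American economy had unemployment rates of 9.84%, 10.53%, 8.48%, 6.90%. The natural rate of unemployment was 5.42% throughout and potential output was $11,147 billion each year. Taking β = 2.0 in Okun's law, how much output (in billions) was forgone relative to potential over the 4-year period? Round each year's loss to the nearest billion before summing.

$3,136 billion

Year 2005: gap = -2.0 × (9.84 - 5.42) = -8.84%, loss ≈ 11147 × 8.84/100 ≈ 985.
Year 2006: gap = -2.0 × (10.53 - 5.42) = -10.22%, loss ≈ 11147 × 10.22/100 ≈ 1139.
Year 2007: gap = -2.0 × (8.48 - 5.42) = -6.12%, loss ≈ 11147 × 6.12/100 ≈ 682.
Year 2008: gap = -2.0 × (6.9 - 5.42) = -2.96%, loss ≈ 11147 × 2.96/100 ≈ 330.
Total lost output = 985 + 1139 + 682 + 330 = 3136 billion.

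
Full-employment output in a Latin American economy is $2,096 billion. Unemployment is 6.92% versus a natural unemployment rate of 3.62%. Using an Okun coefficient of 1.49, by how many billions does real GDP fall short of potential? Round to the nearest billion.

Output gap = -1.49 × (6.92 - 3.62) = -1.49 × 3.3 = -4.917%.
Actual GDP ≈ 2096 × 0.95083 ≈ 1993 billion, so the shortfall is 2096 - 1993 = 103 billion.

$103 billion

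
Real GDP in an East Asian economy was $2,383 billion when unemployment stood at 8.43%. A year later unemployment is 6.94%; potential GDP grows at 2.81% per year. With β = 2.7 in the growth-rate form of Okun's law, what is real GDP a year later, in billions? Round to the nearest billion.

$2,546 billion

Δu = 6.94 - 8.43 = -1.49 points.
Okun's law (growth form): g_Y = g_Y* - β × Δu = 2.81 - 2.7 × (-1.49) = 2.81 + 4.023 = 6.833%.
Real GDP in the next year = 2383 × (1 + 6.833/100) = 2383 × 1.06833 ≈ 2546 billion.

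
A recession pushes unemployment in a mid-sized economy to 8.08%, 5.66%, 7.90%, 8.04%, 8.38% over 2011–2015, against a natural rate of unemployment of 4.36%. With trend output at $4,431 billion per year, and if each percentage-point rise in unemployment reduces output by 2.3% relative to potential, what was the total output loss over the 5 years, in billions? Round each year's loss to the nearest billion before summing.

$1,657 billion

Year 2011: gap = -2.3 × (8.08 - 4.36) = -8.556%, loss ≈ 4431 × 8.556/100 ≈ 379.
Year 2012: gap = -2.3 × (5.66 - 4.36) = -2.99%, loss ≈ 4431 × 2.99/100 ≈ 132.
Year 2013: gap = -2.3 × (7.9 - 4.36) = -8.142%, loss ≈ 4431 × 8.142/100 ≈ 361.
Year 2014: gap = -2.3 × (8.04 - 4.36) = -8.464%, loss ≈ 4431 × 8.464/100 ≈ 375.
Year 2015: gap = -2.3 × (8.38 - 4.36) = -9.246%, loss ≈ 4431 × 9.246/100 ≈ 410.
Total lost output = 379 + 132 + 361 + 375 + 410 = 1657 billion.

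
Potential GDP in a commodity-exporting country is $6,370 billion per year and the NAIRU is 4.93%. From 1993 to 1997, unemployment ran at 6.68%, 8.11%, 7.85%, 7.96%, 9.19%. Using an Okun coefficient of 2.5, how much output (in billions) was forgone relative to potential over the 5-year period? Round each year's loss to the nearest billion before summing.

Year 1993: gap = -2.5 × (6.68 - 4.93) = -4.375%, loss ≈ 6370 × 4.375/100 ≈ 279.
Year 1994: gap = -2.5 × (8.11 - 4.93) = -7.95%, loss ≈ 6370 × 7.95/100 ≈ 506.
Year 1995: gap = -2.5 × (7.85 - 4.93) = -7.3%, loss ≈ 6370 × 7.3/100 ≈ 465.
Year 1996: gap = -2.5 × (7.96 - 4.93) = -7.575%, loss ≈ 6370 × 7.575/100 ≈ 483.
Year 1997: gap = -2.5 × (9.19 - 4.93) = -10.65%, loss ≈ 6370 × 10.65/100 ≈ 678.
Total lost output = 279 + 506 + 465 + 483 + 678 = 2411 billion.

$2,411 billion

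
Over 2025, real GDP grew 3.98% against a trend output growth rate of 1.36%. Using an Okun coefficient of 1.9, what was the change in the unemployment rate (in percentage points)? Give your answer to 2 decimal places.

-1.38 percentage points

Growth-rate Okun's law: g_Y = g_Y* - β × Δu, so Δu = (g_Y* - g_Y)/β.
Δu = (1.36 - 3.98)/1.9 = -2.62/1.9 = -1.38 percentage points.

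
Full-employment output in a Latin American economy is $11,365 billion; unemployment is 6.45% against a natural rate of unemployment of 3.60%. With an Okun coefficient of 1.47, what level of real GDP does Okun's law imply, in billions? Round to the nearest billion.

$10,889 billion

Unemployment gap = 6.45 - 3.6 = 2.85 points, so the output gap is -1.47 × 2.85 = -4.1895%.
Actual GDP = 11365 × (1 - 4.1895/100) = 11365 × 0.958105 ≈ 10889 billion.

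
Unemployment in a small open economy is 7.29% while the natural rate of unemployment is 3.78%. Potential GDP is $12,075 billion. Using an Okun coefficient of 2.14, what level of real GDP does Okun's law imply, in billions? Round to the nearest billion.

$11,168 billion

Unemployment gap = 7.29 - 3.78 = 3.51 points, so the output gap is -2.14 × 3.51 = -7.5114%.
Actual GDP = 12075 × (1 - 7.5114/100) = 12075 × 0.924886 ≈ 11168 billion.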